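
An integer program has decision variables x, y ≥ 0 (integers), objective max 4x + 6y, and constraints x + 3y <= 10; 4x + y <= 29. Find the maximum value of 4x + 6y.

34

(x,y)=(7,1) is feasible, giving 34.
(x,y)=(6,1) is feasible, giving 30.
(x,y)=(7,0) is feasible, giving 28.
(x,y)=(6,0) is feasible, giving 24.
No feasible integer point exceeds 34.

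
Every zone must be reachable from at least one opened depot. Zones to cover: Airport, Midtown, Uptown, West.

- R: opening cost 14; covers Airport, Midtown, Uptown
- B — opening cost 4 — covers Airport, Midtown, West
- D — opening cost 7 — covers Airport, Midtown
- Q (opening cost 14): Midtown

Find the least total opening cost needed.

Choose R and B: together they cover Airport, Midtown, Uptown, West — every zone.
Total opening cost: 14 + 4 = 18.

18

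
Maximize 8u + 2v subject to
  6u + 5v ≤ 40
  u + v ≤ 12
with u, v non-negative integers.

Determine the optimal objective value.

48

(u,v)=(6,0): 6·6+5·0=36≤40, 1·6+1·0=6≤12, objective 48.
(u,v)=(5,1): 6·5+5·1=35≤40, 1·5+1·1=6≤12, objective 42.
The best lattice point is (6,0), giving 48.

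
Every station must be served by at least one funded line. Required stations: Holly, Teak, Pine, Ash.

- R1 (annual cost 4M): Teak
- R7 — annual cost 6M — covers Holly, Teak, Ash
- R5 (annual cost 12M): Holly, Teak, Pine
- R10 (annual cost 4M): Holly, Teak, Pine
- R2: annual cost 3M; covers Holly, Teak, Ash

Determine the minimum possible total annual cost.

7

Choose R10 and R2: together they cover Holly, Teak, Pine, Ash — every station.
Total annual cost: 4 + 3 = 7.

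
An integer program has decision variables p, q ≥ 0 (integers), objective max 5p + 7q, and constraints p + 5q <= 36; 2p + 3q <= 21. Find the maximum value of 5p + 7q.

52

(p,q)=(9,1): 1·9+5·1=14≤36, 2·9+3·1=21≤21, objective 52.
(p,q)=(10,0): 1·10+5·0=10≤36, 2·10+3·0=20≤21, objective 50.
(p,q)=(8,1): 1·8+5·1=13≤36, 2·8+3·1=19≤21, objective 47.
Maximum is 52 at (p,q)=(9,1).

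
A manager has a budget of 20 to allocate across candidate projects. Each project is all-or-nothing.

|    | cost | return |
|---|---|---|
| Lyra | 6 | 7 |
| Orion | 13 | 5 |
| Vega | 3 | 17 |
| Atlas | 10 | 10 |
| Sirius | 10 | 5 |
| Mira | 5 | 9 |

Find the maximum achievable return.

36

Allowing fractional choices, the relaxed optimum would be about 39.0, but projects are indivisible.
Vega + Atlas + Mira: cost 3 + 10 + 5 = 18 ≤ 20, return 17 + 10 + 9 = 36.
Lyra + Vega + Mira: cost 6 + 3 + 5 = 14 ≤ 20, return 7 + 17 + 9 = 33.
Lyra + Vega + Atlas: cost 6 + 3 + 10 = 19 ≤ 20, return 7 + 17 + 10 = 34.
Best is Vega, Atlas, and Mira with total return 36.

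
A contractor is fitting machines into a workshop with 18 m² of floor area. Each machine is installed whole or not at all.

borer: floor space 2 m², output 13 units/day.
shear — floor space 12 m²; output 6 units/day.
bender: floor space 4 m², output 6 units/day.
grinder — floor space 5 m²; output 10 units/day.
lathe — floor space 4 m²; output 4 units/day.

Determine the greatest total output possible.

Treat it as a binary knapsack problem.
borer + bender + grinder + lathe: floor space 2 + 4 + 5 + 4 = 15 ≤ 18, output 13 + 6 + 10 + 4 = 33.
borer + bender + grinder: floor space 2 + 4 + 5 = 11 ≤ 18, output 13 + 6 + 10 = 29.
borer + grinder + lathe: floor space 2 + 5 + 4 = 11 ≤ 18, output 13 + 10 + 4 = 27.
Best is borer, bender, grinder, and lathe with total output 33.

33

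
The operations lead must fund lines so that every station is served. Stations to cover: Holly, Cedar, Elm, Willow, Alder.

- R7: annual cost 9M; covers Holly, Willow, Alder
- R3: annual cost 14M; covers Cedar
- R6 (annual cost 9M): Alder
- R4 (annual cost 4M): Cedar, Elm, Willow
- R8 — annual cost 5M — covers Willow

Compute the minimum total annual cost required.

13

This is an integer covering problem.
Choose R7 and R4: together they cover Holly, Cedar, Elm, Willow, Alder — every station.
Total annual cost: 9 + 4 = 13.
No cover costs less than 13.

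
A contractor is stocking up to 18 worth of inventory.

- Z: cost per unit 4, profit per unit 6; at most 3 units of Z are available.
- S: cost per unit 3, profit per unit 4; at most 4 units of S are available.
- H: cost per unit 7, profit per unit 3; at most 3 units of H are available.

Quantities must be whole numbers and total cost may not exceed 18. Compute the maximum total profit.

This is a bounded integer knapsack.
Z has the best ratio (6/4); taking only Z gives at most 3×6 = 18 (stopped by the supply cap of 3).
Mixing does better — 3×Z and 2×S: cost 18 ≤ 18, profit 3·6 + 2·4 = 26.

26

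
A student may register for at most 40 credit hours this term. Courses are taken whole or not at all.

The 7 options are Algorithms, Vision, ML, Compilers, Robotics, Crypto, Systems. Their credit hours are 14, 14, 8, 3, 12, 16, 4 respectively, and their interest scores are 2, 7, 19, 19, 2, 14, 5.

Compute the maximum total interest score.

Take ML, Compilers, Crypto, and Systems: credit hours 8 + 3 + 16 + 4 = 31 ≤ 40, interest score 19 + 19 + 14 + 5 = 57.
No other feasible combination does better.

57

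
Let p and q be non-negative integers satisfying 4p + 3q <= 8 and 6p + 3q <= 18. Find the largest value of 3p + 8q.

16

(p,q)=(0,2): 4·0+3·2=6≤8, 6·0+3·2=6≤18, objective 16.
(p,q)=(1,1): 4·1+3·1=7≤8, 6·1+3·1=9≤18, objective 11.
(p,q)=(0,1): 4·0+3·1=3≤8, 6·0+3·1=3≤18, objective 8.
The best lattice point is (0,2), giving 16.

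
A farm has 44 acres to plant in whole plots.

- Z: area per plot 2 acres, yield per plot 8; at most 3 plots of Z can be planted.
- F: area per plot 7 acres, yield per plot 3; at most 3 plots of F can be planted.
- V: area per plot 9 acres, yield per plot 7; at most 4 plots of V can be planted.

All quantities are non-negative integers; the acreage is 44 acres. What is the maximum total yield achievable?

52

Z has the best ratio (8/2); taking only Z gives at most 3×8 = 24 (stopped by the supply cap of 3).
Mixing does better — 3×Z and 4×V: area 42 ≤ 44, yield 3·8 + 4·7 = 52.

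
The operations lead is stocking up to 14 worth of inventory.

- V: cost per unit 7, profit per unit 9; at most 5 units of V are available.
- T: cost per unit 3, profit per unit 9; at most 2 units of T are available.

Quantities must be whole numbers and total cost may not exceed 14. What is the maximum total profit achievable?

2×T: cost 6 ≤ 14, profit 2·9 = 18.
1×V and 2×T: cost 13 ≤ 14, profit 1·9 + 2·9 = 27.
Best is 27.

27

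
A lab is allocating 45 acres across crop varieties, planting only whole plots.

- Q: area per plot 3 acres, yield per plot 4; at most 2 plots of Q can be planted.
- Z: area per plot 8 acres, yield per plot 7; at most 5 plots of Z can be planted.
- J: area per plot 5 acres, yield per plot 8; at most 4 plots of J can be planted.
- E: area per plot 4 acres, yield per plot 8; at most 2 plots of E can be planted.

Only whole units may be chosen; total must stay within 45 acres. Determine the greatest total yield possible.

63

This is a bounded integer knapsack.
2×Q, 1×Z, 4×J, and 2×E: area 42 ≤ 45, yield 2·4 + 1·7 + 4·8 + 2·8 = 63.
2×Z, 4×J, and 2×E: area 44 ≤ 45, yield 2·7 + 4·8 + 2·8 = 62.
Best is 63.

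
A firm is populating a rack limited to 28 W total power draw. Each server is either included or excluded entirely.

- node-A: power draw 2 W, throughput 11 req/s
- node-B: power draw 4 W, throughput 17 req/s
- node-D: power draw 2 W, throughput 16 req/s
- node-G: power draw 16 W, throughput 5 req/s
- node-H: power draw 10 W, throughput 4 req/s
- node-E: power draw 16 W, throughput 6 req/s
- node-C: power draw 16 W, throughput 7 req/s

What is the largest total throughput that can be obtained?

This is an integer program with binary decision variables.
Allowing fractional choices, the relaxed optimum would be about 52.6, but servers are indivisible.
node-A + node-B + node-D + node-C: power draw 2 + 4 + 2 + 16 = 24 ≤ 28, throughput 11 + 17 + 16 + 7 = 51.
node-A + node-B + node-D + node-E: power draw 2 + 4 + 2 + 16 = 24 ≤ 28, throughput 11 + 17 + 16 + 6 = 50.
Best is node-A, node-B, node-D, and node-C with total throughput 51.

51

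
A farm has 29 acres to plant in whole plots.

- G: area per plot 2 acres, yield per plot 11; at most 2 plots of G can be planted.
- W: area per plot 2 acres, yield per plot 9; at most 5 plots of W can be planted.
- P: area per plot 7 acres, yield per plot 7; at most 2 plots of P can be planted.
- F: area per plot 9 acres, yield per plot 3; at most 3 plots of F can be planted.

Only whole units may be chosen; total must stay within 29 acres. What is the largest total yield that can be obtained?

81

G has the best ratio (11/2); taking only G gives at most 2×11 = 22 (stopped by the supply cap of 2).
Mixing does better — 2×G, 5×W, and 2×P: area 28 ≤ 29, yield 2·11 + 5·9 + 2·7 = 81.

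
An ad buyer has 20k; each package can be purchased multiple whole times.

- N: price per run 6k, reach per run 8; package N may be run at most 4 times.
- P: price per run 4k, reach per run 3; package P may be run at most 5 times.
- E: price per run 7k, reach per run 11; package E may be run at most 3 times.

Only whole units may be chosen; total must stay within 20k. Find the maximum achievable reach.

E has the best ratio (11/7); taking only E gives at most 2×11 = 22 (stopped by the price limit).
Mixing does better — 1×N and 2×E: price 20 ≤ 20, reach 1·8 + 2·11 = 30.

30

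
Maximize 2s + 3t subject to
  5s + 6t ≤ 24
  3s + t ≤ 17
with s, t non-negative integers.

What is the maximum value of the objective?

12

(s,t)=(0,4): 5·0+6·4=24≤24, 3·0+1·4=4≤17, objective 12.
(s,t)=(1,3): 5·1+6·3=23≤24, 3·1+1·3=6≤17, objective 11.
(s,t)=(0,3): 5·0+6·3=18≤24, 3·0+1·3=3≤17, objective 9.
The best lattice point is (0,4), giving 12.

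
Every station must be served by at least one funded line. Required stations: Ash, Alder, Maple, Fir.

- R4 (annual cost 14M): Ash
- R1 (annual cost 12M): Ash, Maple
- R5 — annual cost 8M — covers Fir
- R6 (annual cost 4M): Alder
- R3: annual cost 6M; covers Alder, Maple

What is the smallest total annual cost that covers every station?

This is a weighted set-cover instance.
Choose R1, R5, and R6: together they cover Ash, Alder, Maple, Fir — every station.
Total annual cost: 12 + 8 + 4 = 24.

24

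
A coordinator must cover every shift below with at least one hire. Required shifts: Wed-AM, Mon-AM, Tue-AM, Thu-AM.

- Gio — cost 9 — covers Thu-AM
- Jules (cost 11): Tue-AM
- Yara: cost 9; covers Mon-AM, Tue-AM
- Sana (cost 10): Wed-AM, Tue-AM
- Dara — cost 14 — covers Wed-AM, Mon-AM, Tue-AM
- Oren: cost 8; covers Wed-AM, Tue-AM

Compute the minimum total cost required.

23

This is a weighted set-cover instance.
The greedy cost-per-new-shift heuristic would pick Oren, Gio, and Yara for 26, but a cheaper cover exists.
Choose Gio and Dara: together they cover Wed-AM, Mon-AM, Tue-AM, Thu-AM — every shift.
Total cost: 9 + 14 = 23.
No cover costs less than 23.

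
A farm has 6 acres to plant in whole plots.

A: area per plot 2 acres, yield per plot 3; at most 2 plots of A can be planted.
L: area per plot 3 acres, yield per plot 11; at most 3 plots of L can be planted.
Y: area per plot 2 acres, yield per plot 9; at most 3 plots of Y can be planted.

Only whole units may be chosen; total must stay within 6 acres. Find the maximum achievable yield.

27

Take 3×Y: area 6 ≤ 6, yield 3·9 = 27.
Y has the best ratio (9/2) and is taken to its limit of 3; remaining capacity is filled optimally with the others.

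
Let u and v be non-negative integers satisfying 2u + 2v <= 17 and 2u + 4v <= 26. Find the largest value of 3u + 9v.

57

The continuous relaxation peaks at (0, 6.5) with value 58.50; rounding to a feasible lattice point costs some objective.
(u,v)=(1,6): 2·1+2·6=14≤17, 2·1+4·6=26≤26, objective 57.
(u,v)=(0,6): 2·0+2·6=12≤17, 2·0+4·6=24≤26, objective 54.
(u,v)=(2,5): 2·2+2·5=14≤17, 2·2+4·5=24≤26, objective 51.
(u,v)=(1,5): 2·1+2·5=12≤17, 2·1+4·5=22≤26, objective 48.
The best lattice point is (1,6), giving 57.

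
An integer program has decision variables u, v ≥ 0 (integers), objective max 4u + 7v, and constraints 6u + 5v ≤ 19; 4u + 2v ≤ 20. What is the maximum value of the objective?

(u,v)=(0,3): 6·0+5·3=15≤19, 4·0+2·3=6≤20, objective 21.
(u,v)=(1,2): 6·1+5·2=16≤19, 4·1+2·2=8≤20, objective 18.
(u,v)=(0,2): 6·0+5·2=10≤19, 4·0+2·2=4≤20, objective 14.
No feasible integer point exceeds 21.

21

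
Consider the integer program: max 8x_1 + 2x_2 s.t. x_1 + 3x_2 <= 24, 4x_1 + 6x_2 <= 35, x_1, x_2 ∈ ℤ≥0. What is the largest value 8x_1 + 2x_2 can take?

64

(x_1,x_2)=(8,0) is feasible, giving 64.
(x_1,x_2)=(7,1) is feasible, giving 58.
(x_1,x_2)=(7,0) is feasible, giving 56.
The best lattice point is (8,0), giving 64.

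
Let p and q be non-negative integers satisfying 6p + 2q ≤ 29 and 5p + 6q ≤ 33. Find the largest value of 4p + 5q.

(p,q)=(3,3): 6·3+2·3=24≤29, 5·3+6·3=33≤33, objective 27.
(p,q)=(4,2): 6·4+2·2=28≤29, 5·4+6·2=32≤33, objective 26.
(p,q)=(0,5): 6·0+2·5=10≤29, 5·0+6·5=30≤33, objective 25.
(p,q)=(1,4): 6·1+2·4=14≤29, 5·1+6·4=29≤33, objective 24.
The best lattice point is (3,3), giving 27.

27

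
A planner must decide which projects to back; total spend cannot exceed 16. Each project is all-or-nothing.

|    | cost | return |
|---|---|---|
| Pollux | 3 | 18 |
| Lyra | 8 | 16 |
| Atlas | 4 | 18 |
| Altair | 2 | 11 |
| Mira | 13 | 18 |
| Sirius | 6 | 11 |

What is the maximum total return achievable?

Take Pollux, Atlas, Altair, and Sirius: cost 3 + 4 + 2 + 6 = 15 ≤ 16, return 18 + 18 + 11 + 11 = 58.
No other feasible combination does better.

58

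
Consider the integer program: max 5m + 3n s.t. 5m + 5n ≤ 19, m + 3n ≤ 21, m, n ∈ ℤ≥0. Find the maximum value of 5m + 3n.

15

Relaxing integrality, the LP optimum is 19.00 at (m,n) = (3.8, 0), which is not an integer point.
(m,n)=(3,0): 5·3+5·0=15≤19, 1·3+3·0=3≤21, objective 15.
(m,n)=(2,1): 5·2+5·1=15≤19, 1·2+3·1=5≤21, objective 13.
(m,n)=(2,0): 5·2+5·0=10≤19, 1·2+3·0=2≤21, objective 10.
The best lattice point is (3,0), giving 15.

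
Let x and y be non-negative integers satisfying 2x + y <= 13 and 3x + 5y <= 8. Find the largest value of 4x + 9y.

(x,y)=(1,1): 2·1+1·1=3≤13, 3·1+5·1=8≤8, objective 13.
(x,y)=(0,1): 2·0+1·1=1≤13, 3·0+5·1=5≤8, objective 9.
Maximum is 13 at (x,y)=(1,1).

13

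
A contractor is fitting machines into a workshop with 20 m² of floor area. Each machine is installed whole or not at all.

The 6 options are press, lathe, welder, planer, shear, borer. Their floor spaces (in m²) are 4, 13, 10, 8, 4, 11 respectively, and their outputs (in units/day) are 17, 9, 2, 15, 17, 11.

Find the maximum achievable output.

Treat it as a binary knapsack problem.
Take press, planer, and shear: floor space 4 + 8 + 4 = 16 ≤ 20, output 17 + 15 + 17 = 49.
No other feasible combination does better.

49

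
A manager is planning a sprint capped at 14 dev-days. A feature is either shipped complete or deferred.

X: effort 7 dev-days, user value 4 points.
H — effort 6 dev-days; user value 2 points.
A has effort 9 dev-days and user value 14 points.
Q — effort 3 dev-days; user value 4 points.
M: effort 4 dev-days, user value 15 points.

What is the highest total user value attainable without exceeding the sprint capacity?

29

This is an integer program with binary decision variables.
Take A and M: effort 9 + 4 = 13 ≤ 14, user value 14 + 15 = 29.
No other feasible combination does better.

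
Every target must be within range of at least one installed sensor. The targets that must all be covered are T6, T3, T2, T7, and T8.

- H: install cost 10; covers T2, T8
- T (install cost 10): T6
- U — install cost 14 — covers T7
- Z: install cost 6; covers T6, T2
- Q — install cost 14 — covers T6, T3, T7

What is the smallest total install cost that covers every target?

This is an integer covering problem.
The greedy cost-per-new-target heuristic would pick Z, Q, and H for 30, but a cheaper cover exists.
Choose H and Q: together they cover T6, T3, T2, T7, T8 — every target.
Total install cost: 10 + 14 = 24.
No cover costs less than 24.

24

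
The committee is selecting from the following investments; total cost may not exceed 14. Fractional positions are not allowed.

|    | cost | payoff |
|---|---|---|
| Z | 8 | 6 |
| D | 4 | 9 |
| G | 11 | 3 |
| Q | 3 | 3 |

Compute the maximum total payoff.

Take Z and D: cost 8 + 4 = 12 ≤ 14, payoff 6 + 9 = 15.
No other feasible combination does better.

15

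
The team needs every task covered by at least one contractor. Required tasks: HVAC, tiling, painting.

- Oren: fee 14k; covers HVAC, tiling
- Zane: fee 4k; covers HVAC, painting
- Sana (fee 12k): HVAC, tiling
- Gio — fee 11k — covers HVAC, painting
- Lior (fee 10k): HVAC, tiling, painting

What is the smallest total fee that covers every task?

10

Lior alone covers HVAC, tiling, painting — every task.
Total fee: 10.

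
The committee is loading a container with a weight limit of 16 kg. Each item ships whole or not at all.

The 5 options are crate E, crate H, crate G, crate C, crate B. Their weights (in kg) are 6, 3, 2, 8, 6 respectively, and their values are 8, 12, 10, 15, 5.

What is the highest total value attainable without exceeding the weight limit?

37

Take crate H, crate G, and crate C: weight 3 + 2 + 8 = 13 ≤ 16, value 12 + 10 + 15 = 37.
No other feasible combination does better.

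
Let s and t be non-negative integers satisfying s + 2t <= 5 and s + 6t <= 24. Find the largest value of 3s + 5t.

15

(s,t)=(5,0) is feasible, giving 15.
(s,t)=(4,0) is feasible, giving 12.
No feasible integer point exceeds 15.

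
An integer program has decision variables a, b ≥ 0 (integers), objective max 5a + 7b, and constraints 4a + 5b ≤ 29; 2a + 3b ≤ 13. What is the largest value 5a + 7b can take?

The continuous relaxation peaks at (6.5, 0) with value 32.50; rounding to a feasible lattice point costs some objective.
(a,b)=(5,1) is feasible, giving 32.
(a,b)=(6,0) is feasible, giving 30.
(a,b)=(4,1) is feasible, giving 27.
(a,b)=(5,0) is feasible, giving 25.
No feasible integer point exceeds 32.

32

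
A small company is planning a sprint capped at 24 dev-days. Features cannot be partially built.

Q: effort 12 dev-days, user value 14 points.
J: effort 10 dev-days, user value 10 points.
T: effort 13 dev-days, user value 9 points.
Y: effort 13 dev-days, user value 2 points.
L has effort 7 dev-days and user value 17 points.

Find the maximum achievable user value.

31

Take Q and L: effort 12 + 7 = 19 ≤ 24, user value 14 + 17 = 31.
No other feasible combination does better.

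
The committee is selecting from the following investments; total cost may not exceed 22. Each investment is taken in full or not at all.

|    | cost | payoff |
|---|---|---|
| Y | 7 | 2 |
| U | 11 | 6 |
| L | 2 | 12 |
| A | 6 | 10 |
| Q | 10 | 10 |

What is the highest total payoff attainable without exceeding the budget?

This is a 0-1 knapsack instance.
Allowing fractional choices, the relaxed optimum would be about 34.2, but investments are indivisible.
Y + L + A: cost 7 + 2 + 6 = 15 ≤ 22, payoff 2 + 12 + 10 = 24.
U + L + A: cost 11 + 2 + 6 = 19 ≤ 22, payoff 6 + 12 + 10 = 28.
L + A + Q: cost 2 + 6 + 10 = 18 ≤ 22, payoff 12 + 10 + 10 = 32.
Best is L, A, and Q with total payoff 32.

32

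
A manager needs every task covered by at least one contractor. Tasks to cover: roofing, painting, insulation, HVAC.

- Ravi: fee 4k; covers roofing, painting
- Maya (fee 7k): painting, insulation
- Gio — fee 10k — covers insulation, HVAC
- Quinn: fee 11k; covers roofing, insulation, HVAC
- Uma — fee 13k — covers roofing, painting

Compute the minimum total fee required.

This is an integer covering problem.
Choose Ravi and Gio: together they cover roofing, painting, insulation, HVAC — every task.
Total fee: 4 + 10 = 14.

14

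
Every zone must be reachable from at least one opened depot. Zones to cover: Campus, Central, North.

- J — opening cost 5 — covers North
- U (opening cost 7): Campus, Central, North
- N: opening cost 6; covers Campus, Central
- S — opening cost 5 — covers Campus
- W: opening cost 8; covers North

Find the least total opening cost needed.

This is a weighted set-cover instance.
U alone covers Campus, Central, North — every zone.
Total opening cost: 7.
No cover costs less than 7.

7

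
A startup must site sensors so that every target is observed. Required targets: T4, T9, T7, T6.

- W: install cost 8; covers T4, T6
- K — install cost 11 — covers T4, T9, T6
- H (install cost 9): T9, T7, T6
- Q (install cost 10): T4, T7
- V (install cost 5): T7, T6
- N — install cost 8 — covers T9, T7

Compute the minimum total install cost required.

16

This is an integer covering problem.
Choose K and V: together they cover T4, T9, T7, T6 — every target.
Total install cost: 11 + 5 = 16.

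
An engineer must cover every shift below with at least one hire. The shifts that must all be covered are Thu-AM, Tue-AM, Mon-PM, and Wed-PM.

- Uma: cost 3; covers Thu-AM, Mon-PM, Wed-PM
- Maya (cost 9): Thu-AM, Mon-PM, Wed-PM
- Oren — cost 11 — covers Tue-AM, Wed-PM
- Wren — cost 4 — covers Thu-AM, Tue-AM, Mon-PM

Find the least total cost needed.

7

Choose Uma and Wren: together they cover Thu-AM, Tue-AM, Mon-PM, Wed-PM — every shift.
Total cost: 3 + 4 = 7.
No cover costs less than 7.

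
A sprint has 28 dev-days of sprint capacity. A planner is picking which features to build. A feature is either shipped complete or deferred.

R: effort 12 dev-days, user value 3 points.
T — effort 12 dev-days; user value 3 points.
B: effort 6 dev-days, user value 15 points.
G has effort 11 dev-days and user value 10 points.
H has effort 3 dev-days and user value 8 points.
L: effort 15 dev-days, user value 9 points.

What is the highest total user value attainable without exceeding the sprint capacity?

33

B + H + L: effort 6 + 3 + 15 = 24 ≤ 28, user value 15 + 8 + 9 = 32.
R + B + H: effort 12 + 6 + 3 = 21 ≤ 28, user value 3 + 15 + 8 = 26.
B + G + H: effort 6 + 11 + 3 = 20 ≤ 28, user value 15 + 10 + 8 = 33.
Best is B, G, and H with total user value 33.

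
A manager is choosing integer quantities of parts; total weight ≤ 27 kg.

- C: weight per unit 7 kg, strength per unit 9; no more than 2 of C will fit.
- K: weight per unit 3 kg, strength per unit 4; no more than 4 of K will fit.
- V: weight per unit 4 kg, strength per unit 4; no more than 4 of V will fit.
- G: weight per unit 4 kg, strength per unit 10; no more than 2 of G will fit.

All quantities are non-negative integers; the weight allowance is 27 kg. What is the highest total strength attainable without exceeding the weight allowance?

45

G has the best ratio (10/4); taking only G gives at most 2×10 = 20 (stopped by the supply cap of 2).
Mixing does better — 1×C, 4×K, and 2×G: weight 27 ≤ 27, strength 1·9 + 4·4 + 2·10 = 45.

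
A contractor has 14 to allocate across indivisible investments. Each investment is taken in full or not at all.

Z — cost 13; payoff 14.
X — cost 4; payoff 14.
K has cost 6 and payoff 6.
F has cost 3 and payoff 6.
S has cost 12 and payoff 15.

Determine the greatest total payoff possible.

Treat it as a binary knapsack problem.
Allowing fractional choices, the relaxed optimum would be about 28.8, but investments are indivisible.
X + K: cost 4 + 6 = 10 ≤ 14, payoff 14 + 6 = 20.
X + K + F: cost 4 + 6 + 3 = 13 ≤ 14, payoff 14 + 6 + 6 = 26.
X + F: cost 4 + 3 = 7 ≤ 14, payoff 14 + 6 = 20.
Best is X, K, and F with total payoff 26.

26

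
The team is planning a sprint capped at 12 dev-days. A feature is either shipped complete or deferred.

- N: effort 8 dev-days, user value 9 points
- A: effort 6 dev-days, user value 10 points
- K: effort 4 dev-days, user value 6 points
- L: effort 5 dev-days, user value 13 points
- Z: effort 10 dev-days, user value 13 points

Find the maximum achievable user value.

Allowing fractional choices, the relaxed optimum would be about 24.5, but features are indivisible.
A + L: effort 6 + 5 = 11 ≤ 12, user value 10 + 13 = 23.
K + L: effort 4 + 5 = 9 ≤ 12, user value 6 + 13 = 19.
Best is A and L with total user value 23.

23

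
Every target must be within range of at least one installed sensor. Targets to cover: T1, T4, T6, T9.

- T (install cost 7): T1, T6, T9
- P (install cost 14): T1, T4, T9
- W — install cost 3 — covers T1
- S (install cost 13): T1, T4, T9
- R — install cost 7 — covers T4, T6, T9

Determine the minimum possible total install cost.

This is a weighted set-cover instance.
The greedy cost-per-new-target heuristic would pick T and R for 14, but a cheaper cover exists.
Choose W and R: together they cover T1, T4, T6, T9 — every target.
Total install cost: 3 + 7 = 10.
No cover costs less than 10.

10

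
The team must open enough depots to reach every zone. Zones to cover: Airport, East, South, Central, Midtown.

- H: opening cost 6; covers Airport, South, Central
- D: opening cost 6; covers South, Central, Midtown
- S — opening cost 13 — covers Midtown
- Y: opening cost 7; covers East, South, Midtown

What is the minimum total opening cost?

13

Choose H and Y: together they cover Airport, East, South, Central, Midtown — every zone.
Total opening cost: 6 + 7 = 13.
No cover costs less than 13.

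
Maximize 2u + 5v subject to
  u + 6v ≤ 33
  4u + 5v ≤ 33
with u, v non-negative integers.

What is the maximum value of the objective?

(u,v)=(2,5): 1·2+6·5=32≤33, 4·2+5·5=33≤33, objective 29.
(u,v)=(1,5): 1·1+6·5=31≤33, 4·1+5·5=29≤33, objective 27.
Maximum is 29 at (u,v)=(2,5).

29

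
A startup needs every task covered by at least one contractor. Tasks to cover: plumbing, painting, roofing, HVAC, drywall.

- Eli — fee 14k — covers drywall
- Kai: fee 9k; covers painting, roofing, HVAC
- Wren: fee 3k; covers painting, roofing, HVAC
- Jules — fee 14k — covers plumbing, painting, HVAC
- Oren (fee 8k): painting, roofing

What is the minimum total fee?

Choose Eli, Wren, and Jules: together they cover plumbing, painting, roofing, HVAC, drywall — every task.
Total fee: 14 + 3 + 14 = 31.
No cover costs less than 31.

31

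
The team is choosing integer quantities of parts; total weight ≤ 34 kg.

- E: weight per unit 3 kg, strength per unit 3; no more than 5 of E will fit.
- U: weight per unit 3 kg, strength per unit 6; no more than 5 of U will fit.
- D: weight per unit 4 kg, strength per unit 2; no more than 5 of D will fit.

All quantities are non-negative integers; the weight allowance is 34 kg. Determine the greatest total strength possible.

U has the best ratio (6/3); taking only U gives at most 5×6 = 30 (stopped by the supply cap of 5).
Mixing does better — 5×E, 5×U, and 1×D: weight 34 ≤ 34, strength 5·3 + 5·6 + 1·2 = 47.

47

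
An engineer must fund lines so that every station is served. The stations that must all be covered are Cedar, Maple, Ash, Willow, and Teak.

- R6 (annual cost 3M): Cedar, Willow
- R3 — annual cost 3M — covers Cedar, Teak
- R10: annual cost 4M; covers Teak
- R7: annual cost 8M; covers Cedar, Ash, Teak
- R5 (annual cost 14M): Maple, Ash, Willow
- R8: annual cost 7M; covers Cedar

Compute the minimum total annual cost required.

17

The greedy cost-per-new-station heuristic would pick R6, R3, and R5 for 20, but a cheaper cover exists.
Choose R3 and R5: together they cover Cedar, Maple, Ash, Willow, Teak — every station.
Total annual cost: 3 + 14 = 17.
No cover costs less than 17.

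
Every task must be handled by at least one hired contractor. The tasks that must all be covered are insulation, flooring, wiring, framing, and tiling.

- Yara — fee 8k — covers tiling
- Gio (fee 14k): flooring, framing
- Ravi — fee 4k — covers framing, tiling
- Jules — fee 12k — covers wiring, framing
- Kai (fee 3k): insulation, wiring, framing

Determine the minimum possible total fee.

21

Choose Gio, Ravi, and Kai: together they cover insulation, flooring, wiring, framing, tiling — every task.
Total fee: 14 + 4 + 3 = 21.
No cover costs less than 21.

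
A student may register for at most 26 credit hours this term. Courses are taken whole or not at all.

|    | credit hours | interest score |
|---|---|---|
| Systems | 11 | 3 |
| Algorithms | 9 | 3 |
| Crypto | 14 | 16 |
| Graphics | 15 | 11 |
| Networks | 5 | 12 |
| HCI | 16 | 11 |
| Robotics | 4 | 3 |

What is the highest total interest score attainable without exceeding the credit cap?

31

Allowing fractional choices, the relaxed optimum would be about 33.2, but courses are indivisible.
Graphics + Networks + Robotics: credit hours 15 + 5 + 4 = 24 ≤ 26, interest score 11 + 12 + 3 = 26.
Crypto + Networks: credit hours 14 + 5 = 19 ≤ 26, interest score 16 + 12 = 28.
Crypto + Networks + Robotics: credit hours 14 + 5 + 4 = 23 ≤ 26, interest score 16 + 12 + 3 = 31.
Best is Crypto, Networks, and Robotics with total interest score 31.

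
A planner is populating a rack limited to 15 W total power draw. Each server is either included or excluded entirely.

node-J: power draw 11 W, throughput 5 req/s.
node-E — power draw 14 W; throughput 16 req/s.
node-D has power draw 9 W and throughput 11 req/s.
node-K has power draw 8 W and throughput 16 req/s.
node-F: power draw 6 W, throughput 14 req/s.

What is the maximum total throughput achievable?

Allowing fractional choices, the relaxed optimum would be about 31.2, but servers are indivisible.
node-K + node-F: power draw 8 + 6 = 14 ≤ 15, throughput 16 + 14 = 30.
node-D + node-F: power draw 9 + 6 = 15 ≤ 15, throughput 11 + 14 = 25.
node-K: power draw 8 ≤ 15, throughput 16.
Best is node-K and node-F with total throughput 30.

30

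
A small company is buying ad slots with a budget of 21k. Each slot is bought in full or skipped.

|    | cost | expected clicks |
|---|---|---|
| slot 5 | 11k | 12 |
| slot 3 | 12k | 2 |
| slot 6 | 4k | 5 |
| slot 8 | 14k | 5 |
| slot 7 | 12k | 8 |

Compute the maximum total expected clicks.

17

Treat it as a binary knapsack problem.
slot 6 + slot 7: cost 4 + 12 = 16 ≤ 21, expected clicks 5 + 8 = 13.
slot 5 + slot 6: cost 11 + 4 = 15 ≤ 21, expected clicks 12 + 5 = 17.
Best is slot 5 and slot 6 with total expected clicks 17.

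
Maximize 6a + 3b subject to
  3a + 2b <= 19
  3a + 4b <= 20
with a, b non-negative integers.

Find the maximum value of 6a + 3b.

36

Relaxing integrality, the LP optimum is 38.00 at (a,b) = (6.33, 0), which is not an integer point.
(a,b)=(6,0): 3·6+2·0=18≤19, 3·6+4·0=18≤20, objective 36.
(a,b)=(5,1): 3·5+2·1=17≤19, 3·5+4·1=19≤20, objective 33.
(a,b)=(5,0): 3·5+2·0=15≤19, 3·5+4·0=15≤20, objective 30.
The best lattice point is (6,0), giving 36.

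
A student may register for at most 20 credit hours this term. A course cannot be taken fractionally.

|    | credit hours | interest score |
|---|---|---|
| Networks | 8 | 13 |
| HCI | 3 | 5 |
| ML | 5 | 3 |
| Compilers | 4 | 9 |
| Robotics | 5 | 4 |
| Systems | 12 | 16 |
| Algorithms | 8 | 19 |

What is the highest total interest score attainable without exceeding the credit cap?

41

Take Networks, Compilers, and Algorithms: credit hours 8 + 4 + 8 = 20 ≤ 20, interest score 13 + 9 + 19 = 41.
No other feasible combination does better.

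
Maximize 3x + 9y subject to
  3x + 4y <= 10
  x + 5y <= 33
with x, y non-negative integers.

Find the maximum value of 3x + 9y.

18

The continuous relaxation peaks at (0, 2.5) with value 22.50; rounding to a feasible lattice point costs some objective.
(x,y)=(0,2): 3·0+4·2=8≤10, 1·0+5·2=10≤33, objective 18.
(x,y)=(1,1): 3·1+4·1=7≤10, 1·1+5·1=6≤33, objective 12.
The best lattice point is (0,2), giving 18.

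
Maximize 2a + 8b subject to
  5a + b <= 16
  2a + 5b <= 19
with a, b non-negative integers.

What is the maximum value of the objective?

(a,b)=(2,3) is feasible, giving 28.
(a,b)=(1,3) is feasible, giving 26.
The best lattice point is (2,3), giving 28.

28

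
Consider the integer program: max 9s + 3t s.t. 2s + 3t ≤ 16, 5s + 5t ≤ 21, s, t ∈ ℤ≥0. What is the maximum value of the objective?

36

(s,t)=(4,0): 2·4+3·0=8≤16, 5·4+5·0=20≤21, objective 36.
(s,t)=(3,1): 2·3+3·1=9≤16, 5·3+5·1=20≤21, objective 30.
(s,t)=(3,0): 2·3+3·0=6≤16, 5·3+5·0=15≤21, objective 27.
No feasible integer point exceeds 36.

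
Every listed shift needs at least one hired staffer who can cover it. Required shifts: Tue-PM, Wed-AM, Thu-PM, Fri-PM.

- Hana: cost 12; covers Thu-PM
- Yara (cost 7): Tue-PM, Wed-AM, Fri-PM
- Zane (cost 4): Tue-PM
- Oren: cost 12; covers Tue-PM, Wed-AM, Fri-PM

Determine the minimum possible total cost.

19

Choose Hana and Yara: together they cover Tue-PM, Wed-AM, Thu-PM, Fri-PM — every shift.
Total cost: 12 + 7 = 19.
No cover costs less than 19.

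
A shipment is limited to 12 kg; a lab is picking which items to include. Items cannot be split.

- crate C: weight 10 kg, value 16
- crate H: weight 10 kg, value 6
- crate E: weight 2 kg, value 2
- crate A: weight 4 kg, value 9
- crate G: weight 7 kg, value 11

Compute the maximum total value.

Allowing fractional choices, the relaxed optimum would be about 21.8, but items are indivisible.
crate C + crate E: weight 10 + 2 = 12 ≤ 12, value 16 + 2 = 18.
crate C: weight 10 ≤ 12, value 16.
crate A + crate G: weight 4 + 7 = 11 ≤ 12, value 9 + 11 = 20.
Best is crate A and crate G with total value 20.

20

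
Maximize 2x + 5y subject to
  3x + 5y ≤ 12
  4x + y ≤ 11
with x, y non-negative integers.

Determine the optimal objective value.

(x,y)=(0,2): 3·0+5·2=10≤12, 4·0+1·2=2≤11, objective 10.
(x,y)=(1,1): 3·1+5·1=8≤12, 4·1+1·1=5≤11, objective 7.
(x,y)=(0,1): 3·0+5·1=5≤12, 4·0+1·1=1≤11, objective 5.
Maximum is 10 at (x,y)=(0,2).

10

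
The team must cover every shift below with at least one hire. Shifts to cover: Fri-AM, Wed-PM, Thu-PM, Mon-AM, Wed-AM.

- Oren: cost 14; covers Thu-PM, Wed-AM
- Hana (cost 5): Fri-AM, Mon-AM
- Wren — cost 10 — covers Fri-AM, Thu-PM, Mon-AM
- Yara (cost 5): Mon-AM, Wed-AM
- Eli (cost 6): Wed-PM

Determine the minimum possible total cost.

The greedy cost-per-new-shift heuristic would pick Hana, Yara, Eli, and Wren for 26, but a cheaper cover exists.
Choose Wren, Yara, and Eli: together they cover Fri-AM, Wed-PM, Thu-PM, Mon-AM, Wed-AM — every shift.
Total cost: 10 + 5 + 6 = 21.
No cover costs less than 21.

21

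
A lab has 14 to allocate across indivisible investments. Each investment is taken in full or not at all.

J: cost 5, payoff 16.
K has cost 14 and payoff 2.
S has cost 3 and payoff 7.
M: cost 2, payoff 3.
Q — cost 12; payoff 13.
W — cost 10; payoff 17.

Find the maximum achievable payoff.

26

Allowing fractional choices, the relaxed optimum would be about 33.2, but investments are indivisible.
S + W: cost 3 + 10 = 13 ≤ 14, payoff 7 + 17 = 24.
J + S: cost 5 + 3 = 8 ≤ 14, payoff 16 + 7 = 23.
J + S + M: cost 5 + 3 + 2 = 10 ≤ 14, payoff 16 + 7 + 3 = 26.
Best is J, S, and M with total payoff 26.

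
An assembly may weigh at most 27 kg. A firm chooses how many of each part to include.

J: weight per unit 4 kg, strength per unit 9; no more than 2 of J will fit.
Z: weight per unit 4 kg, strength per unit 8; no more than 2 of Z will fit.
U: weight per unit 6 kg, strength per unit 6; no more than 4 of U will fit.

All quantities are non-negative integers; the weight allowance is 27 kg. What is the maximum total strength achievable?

2×J, 1×Z, and 2×U: weight 24 ≤ 27, strength 2·9 + 1·8 + 2·6 = 38.
2×J, 2×Z, and 1×U: weight 22 ≤ 27, strength 2·9 + 2·8 + 1·6 = 40.
Best is 40.

40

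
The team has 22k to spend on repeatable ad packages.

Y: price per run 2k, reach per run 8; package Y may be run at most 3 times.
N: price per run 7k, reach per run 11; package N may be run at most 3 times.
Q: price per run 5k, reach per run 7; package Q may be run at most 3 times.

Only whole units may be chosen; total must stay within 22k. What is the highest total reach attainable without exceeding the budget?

Take 3×Y and 2×N: price 20 ≤ 22, reach 3·8 + 2·11 = 46.
Y has the best ratio (8/2) and is taken to its limit of 3; remaining capacity is filled optimally with the others.

46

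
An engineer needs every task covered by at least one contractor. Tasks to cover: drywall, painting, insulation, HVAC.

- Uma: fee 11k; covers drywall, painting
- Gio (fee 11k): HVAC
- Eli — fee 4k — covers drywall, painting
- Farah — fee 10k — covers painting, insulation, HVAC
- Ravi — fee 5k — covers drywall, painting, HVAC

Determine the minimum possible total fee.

The greedy cost-per-new-task heuristic would pick Ravi and Farah for 15, but a cheaper cover exists.
Choose Eli and Farah: together they cover drywall, painting, insulation, HVAC — every task.
Total fee: 4 + 10 = 14.
No cover costs less than 14.

14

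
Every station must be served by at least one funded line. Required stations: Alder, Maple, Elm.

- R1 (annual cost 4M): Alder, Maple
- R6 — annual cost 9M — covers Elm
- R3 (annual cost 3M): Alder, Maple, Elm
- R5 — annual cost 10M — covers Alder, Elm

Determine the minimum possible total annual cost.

3

R3 alone covers Alder, Maple, Elm — every station.
Total annual cost: 3.
No cover costs less than 3.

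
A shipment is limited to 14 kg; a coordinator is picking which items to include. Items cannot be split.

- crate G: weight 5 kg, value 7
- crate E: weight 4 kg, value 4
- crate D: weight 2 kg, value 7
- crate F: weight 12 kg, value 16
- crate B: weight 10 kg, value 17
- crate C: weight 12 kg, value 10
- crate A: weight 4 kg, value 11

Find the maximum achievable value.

28

This is an integer program with binary decision variables.
crate B + crate A: weight 10 + 4 = 14 ≤ 14, value 17 + 11 = 28.
crate G + crate D + crate A: weight 5 + 2 + 4 = 11 ≤ 14, value 7 + 7 + 11 = 25.
crate D + crate B: weight 2 + 10 = 12 ≤ 14, value 7 + 17 = 24.
Best is crate B and crate A with total value 28.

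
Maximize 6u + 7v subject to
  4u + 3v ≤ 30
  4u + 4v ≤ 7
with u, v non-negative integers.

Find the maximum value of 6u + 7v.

(u,v)=(0,1) is feasible, giving 7.
(u,v)=(1,0) is feasible, giving 6.
(u,v)=(0,0) is feasible, giving 0.
Maximum is 7 at (u,v)=(0,1).

7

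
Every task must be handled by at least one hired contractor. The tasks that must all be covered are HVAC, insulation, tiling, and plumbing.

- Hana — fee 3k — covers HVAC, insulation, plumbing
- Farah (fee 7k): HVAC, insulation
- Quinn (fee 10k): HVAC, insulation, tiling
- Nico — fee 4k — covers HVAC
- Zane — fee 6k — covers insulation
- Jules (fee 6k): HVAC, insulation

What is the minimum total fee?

Choose Hana and Quinn: together they cover HVAC, insulation, tiling, plumbing — every task.
Total fee: 3 + 10 = 13.
No cover costs less than 13.

13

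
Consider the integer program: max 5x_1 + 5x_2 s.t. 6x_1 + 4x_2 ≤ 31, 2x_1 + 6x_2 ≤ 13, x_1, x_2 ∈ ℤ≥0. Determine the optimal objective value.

The continuous relaxation peaks at (4.79, 0.571) with value 26.79; rounding to a feasible lattice point costs some objective.
(x_1,x_2)=(5,0): 6·5+4·0=30≤31, 2·5+6·0=10≤13, objective 25.
(x_1,x_2)=(3,1): 6·3+4·1=22≤31, 2·3+6·1=12≤13, objective 20.
(x_1,x_2)=(4,0): 6·4+4·0=24≤31, 2·4+6·0=8≤13, objective 20.
The best lattice point is (5,0), giving 25.

25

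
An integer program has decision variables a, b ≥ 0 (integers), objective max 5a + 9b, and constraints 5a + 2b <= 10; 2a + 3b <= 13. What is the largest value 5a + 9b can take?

36

(a,b)=(0,4): 5·0+2·4=8≤10, 2·0+3·4=12≤13, objective 36.
(a,b)=(0,3): 5·0+2·3=6≤10, 2·0+3·3=9≤13, objective 27.
Maximum is 36 at (a,b)=(0,4).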